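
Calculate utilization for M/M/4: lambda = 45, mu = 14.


rho = lambda/(c*mu) = 45/(4*14) = 0.8036

0.8036


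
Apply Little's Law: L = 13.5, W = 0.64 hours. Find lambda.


lambda = L / W = 13.5 / 0.64 = 21.09 per hour

21.09 per hour


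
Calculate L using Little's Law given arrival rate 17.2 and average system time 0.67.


L = lambda * W = 17.2 * 0.67 = 11.52

11.52


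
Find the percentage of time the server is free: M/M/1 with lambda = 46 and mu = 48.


Idle fraction = (1 - rho) * 100 = (1 - 46/48) * 100 = 4.2%

4.2%


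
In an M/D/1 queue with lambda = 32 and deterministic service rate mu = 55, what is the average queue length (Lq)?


M/D/1: Lq = rho^2 / (2*(1-rho)) where rho = 32/55; Lq = 0.4

0.4


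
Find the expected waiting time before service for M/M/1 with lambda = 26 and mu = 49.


rho = 26/49; Wq = rho/(mu - lambda) = 0.0231 hours

0.0231 hours


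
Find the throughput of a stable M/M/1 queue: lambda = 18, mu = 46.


For a stable queue (lambda < mu), throughput = lambda = 18 per hour

18 per hour


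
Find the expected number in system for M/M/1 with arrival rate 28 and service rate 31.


rho = 28/31; L = rho/(1-rho) = 9.33

9.33


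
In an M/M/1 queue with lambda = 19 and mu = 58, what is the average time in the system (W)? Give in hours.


W = 1/(mu - lambda) = 1/(58 - 19) = 0.0256 hours

0.0256 hours


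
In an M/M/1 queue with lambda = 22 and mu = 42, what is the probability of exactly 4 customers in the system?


rho = 22/42; P(n) = (1-rho)*rho^n = (1-22/42)*(22/42)^4 = 0.0358

0.0358


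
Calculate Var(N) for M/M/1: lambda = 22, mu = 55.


rho = 22/55; Var(N) = rho/(1-rho)^2 = 1.11

1.11


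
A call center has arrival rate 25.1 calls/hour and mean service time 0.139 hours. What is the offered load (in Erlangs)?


Offered load a = lambda * E[S] = 25.1 * 0.139 = 3.49 Erlangs

3.49 Erlangs


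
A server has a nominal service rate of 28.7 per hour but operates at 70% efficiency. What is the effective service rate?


Effective rate = mu * efficiency = 28.7 * 0.7 = 20.09 per hour

20.09 per hour


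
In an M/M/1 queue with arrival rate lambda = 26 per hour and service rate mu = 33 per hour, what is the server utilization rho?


rho = lambda/mu = 26/33 = 0.7879

0.7879


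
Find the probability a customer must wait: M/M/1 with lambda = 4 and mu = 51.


P(wait) = rho = lambda/mu = 4/51 = 0.0784

0.0784


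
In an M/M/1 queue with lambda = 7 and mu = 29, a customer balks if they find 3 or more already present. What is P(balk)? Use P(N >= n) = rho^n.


P(N >= 3) = rho^3 = (7/29)^3 = 0.0141

0.0141


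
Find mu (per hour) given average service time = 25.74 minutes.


mu = 60 / avg_service_time = 60 / 25.74 = 2.33 per hour

2.33 per hour


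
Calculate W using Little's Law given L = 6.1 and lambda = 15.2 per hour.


W = L / lambda = 6.1 / 15.2 = 0.4013 hours

0.4013 hours


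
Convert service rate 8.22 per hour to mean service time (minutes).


Mean service time = 60/mu = 60/8.22 = 7.3 minutes

7.3 minutes


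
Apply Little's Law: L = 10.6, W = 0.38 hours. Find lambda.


lambda = L / W = 10.6 / 0.38 = 27.89 per hour

27.89 per hour


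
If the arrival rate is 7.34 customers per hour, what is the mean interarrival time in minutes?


Mean interarrival time = 60/lambda = 60/7.34 = 8.17 minutes

8.17 minutes


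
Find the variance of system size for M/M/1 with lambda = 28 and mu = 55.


rho = 28/55; Var(N) = rho/(1-rho)^2 = 2.11

2.11


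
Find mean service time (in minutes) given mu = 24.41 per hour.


Mean service time = 60/mu = 60/24.41 = 2.46 minutes

2.46 minutes


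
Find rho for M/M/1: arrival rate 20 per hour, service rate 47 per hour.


rho = lambda/mu = 20/47 = 0.4255

0.4255


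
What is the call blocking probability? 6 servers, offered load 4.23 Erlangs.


B(N,A) = (A^N/N!) / sum(A^k/k!, k=0..N) with N=6, A=4.23 = 0.134

0.134


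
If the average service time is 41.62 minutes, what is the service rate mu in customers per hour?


mu = 60 / avg_service_time = 60 / 41.62 = 1.44 per hour

1.44 per hour


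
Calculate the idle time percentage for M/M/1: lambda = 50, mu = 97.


Idle fraction = (1 - rho) * 100 = (1 - 50/97) * 100 = 48.5%

48.5%


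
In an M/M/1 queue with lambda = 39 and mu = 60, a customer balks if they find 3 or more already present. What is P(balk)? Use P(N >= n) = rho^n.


P(N >= 3) = rho^3 = (39/60)^3 = 0.2746

0.2746


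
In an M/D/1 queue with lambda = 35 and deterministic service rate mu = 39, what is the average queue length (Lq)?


M/D/1: Lq = rho^2 / (2*(1-rho)) where rho = 35/39; Lq = 3.93

3.93


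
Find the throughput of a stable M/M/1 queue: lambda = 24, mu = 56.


For a stable queue (lambda < mu), throughput = lambda = 24 per hour

24 per hour


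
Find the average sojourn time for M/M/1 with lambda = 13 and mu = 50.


W = 1/(mu - lambda) = 1/(50 - 13) = 0.027 hours

0.027 hours


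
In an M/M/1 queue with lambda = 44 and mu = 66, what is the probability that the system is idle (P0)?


P0 = 1 - rho = 1 - 44/66 = 0.3333

0.3333


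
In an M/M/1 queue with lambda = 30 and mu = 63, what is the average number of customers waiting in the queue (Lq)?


rho = 30/63; Lq = rho^2/(1-rho) = 0.43

0.43


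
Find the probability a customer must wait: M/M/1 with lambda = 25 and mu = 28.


P(wait) = rho = lambda/mu = 25/28 = 0.8929

0.8929


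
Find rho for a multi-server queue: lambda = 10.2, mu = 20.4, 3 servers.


rho = lambda / (c * mu) = 10.2 / (3 * 20.4) = 0.1667

0.1667


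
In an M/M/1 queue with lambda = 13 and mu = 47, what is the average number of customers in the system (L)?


rho = 13/47; L = rho/(1-rho) = 0.38

0.38


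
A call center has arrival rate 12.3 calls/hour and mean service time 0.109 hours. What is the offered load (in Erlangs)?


Offered load a = lambda * E[S] = 12.3 * 0.109 = 1.34 Erlangs

1.34 Erlangs


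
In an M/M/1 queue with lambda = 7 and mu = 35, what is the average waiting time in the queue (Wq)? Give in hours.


rho = 7/35; Wq = rho/(mu - lambda) = 0.0071 hours

0.0071 hours


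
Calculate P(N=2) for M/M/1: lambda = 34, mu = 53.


rho = 34/53; P(n) = (1-rho)*rho^n = (1-34/53)*(34/53)^2 = 0.1475

0.1475


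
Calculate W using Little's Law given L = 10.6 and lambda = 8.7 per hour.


W = L / lambda = 10.6 / 8.7 = 1.2184 hours

1.2184 hours


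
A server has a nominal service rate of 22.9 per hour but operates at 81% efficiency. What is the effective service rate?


Effective rate = mu * efficiency = 22.9 * 0.81 = 18.55 per hour

18.55 per hour


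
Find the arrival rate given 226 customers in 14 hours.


lambda = total arrivals / time = 226 / 14 = 16.14 per hour

16.14 per hour


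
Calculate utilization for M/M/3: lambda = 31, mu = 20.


rho = lambda/(c*mu) = 31/(3*20) = 0.5167

0.5167


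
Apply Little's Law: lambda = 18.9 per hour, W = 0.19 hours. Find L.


L = lambda * W = 18.9 * 0.19 = 3.59

3.59


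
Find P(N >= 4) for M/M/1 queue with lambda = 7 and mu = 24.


P(N >= 4) = rho^4 = (7/24)^4 = 0.0072

0.0072


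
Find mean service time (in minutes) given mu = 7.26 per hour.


Mean service time = 60/mu = 60/7.26 = 8.26 minutes

8.26 minutes


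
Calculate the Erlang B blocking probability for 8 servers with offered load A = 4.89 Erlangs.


B(N,A) = (A^N/N!) / sum(A^k/k!, k=0..N) with N=8, A=4.89 = 0.065

0.065


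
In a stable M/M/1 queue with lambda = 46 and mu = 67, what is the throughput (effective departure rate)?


For a stable queue (lambda < mu), throughput = lambda = 46 per hour

46 per hour


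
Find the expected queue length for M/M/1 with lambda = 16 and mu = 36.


rho = 16/36; Lq = rho^2/(1-rho) = 0.36

0.36


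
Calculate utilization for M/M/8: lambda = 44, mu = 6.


rho = lambda/(c*mu) = 44/(8*6) = 0.9167

0.9167


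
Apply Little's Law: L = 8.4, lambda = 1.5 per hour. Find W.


W = L / lambda = 8.4 / 1.5 = 5.6 hours

5.6 hours


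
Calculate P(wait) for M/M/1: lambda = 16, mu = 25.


P(wait) = rho = lambda/mu = 16/25 = 0.64

0.64


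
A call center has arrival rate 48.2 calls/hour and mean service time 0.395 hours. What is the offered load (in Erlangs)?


Offered load a = lambda * E[S] = 48.2 * 0.395 = 19.04 Erlangs

19.04 Erlangs


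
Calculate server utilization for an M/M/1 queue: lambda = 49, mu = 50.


rho = lambda/mu = 49/50 = 0.98

0.98


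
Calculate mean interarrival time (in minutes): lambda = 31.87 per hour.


Mean interarrival time = 60/lambda = 60/31.87 = 1.88 minutes

1.88 minutes


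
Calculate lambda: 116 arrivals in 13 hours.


lambda = total arrivals / time = 116 / 13 = 8.92 per hour

8.92 per hour


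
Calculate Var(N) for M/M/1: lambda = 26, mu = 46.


rho = 26/46; Var(N) = rho/(1-rho)^2 = 2.99

2.99


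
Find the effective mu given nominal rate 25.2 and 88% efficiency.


Effective rate = mu * efficiency = 25.2 * 0.88 = 22.18 per hour

22.18 per hour


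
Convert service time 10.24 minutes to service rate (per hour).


mu = 60 / avg_service_time = 60 / 10.24 = 5.86 per hour

5.86 per hour


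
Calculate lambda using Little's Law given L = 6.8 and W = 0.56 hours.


lambda = L / W = 6.8 / 0.56 = 12.14 per hour

12.14 per hour


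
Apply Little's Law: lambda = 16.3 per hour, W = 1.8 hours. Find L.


L = lambda * W = 16.3 * 1.8 = 29.34

29.34


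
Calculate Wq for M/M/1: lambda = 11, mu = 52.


rho = 11/52; Wq = rho/(mu - lambda) = 0.0052 hours

0.0052 hours


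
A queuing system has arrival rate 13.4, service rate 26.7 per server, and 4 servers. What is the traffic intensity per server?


rho = lambda / (c * mu) = 13.4 / (4 * 26.7) = 0.1255

0.1255


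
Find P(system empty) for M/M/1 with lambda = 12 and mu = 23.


P0 = 1 - rho = 1 - 12/23 = 0.4783

0.4783


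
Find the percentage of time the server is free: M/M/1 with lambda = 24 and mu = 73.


Idle fraction = (1 - rho) * 100 = (1 - 24/73) * 100 = 67.1%

67.1%


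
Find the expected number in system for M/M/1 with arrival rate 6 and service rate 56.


rho = 6/56; L = rho/(1-rho) = 0.12

0.12


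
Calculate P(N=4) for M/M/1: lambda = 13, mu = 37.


rho = 13/37; P(n) = (1-rho)*rho^n = (1-13/37)*(13/37)^4 = 0.0099

0.0099


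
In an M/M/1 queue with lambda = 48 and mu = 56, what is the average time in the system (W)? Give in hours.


W = 1/(mu - lambda) = 1/(56 - 48) = 0.125 hours

0.125 hours


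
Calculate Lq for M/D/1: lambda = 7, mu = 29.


M/D/1: Lq = rho^2 / (2*(1-rho)) where rho = 7/29; Lq = 0.04

0.04


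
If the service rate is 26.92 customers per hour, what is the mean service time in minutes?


Mean service time = 60/mu = 60/26.92 = 2.23 minutes

2.23 minutes


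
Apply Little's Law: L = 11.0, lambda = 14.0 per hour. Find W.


W = L / lambda = 11.0 / 14.0 = 0.7857 hours

0.7857 hours


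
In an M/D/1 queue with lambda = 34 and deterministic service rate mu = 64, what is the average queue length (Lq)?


M/D/1: Lq = rho^2 / (2*(1-rho)) where rho = 34/64; Lq = 0.3

0.3


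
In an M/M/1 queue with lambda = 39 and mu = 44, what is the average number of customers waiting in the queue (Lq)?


rho = 39/44; Lq = rho^2/(1-rho) = 6.91

6.91


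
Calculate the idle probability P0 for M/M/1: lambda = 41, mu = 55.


P0 = 1 - rho = 1 - 41/55 = 0.2545

0.2545


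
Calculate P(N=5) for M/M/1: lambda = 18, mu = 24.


rho = 18/24; P(n) = (1-rho)*rho^n = (1-18/24)*(18/24)^5 = 0.0593

0.0593


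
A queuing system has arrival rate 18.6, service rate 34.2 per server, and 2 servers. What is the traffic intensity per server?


rho = lambda / (c * mu) = 18.6 / (2 * 34.2) = 0.2719

0.2719


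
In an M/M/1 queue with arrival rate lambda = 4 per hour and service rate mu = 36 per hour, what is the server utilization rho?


rho = lambda/mu = 4/36 = 0.1111

0.1111


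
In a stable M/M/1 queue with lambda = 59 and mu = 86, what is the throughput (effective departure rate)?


For a stable queue (lambda < mu), throughput = lambda = 59 per hour

59 per hour


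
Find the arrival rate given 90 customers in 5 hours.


lambda = total arrivals / time = 90 / 5 = 18.0 per hour

18.0 per hour


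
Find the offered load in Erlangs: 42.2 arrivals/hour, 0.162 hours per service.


Offered load a = lambda * E[S] = 42.2 * 0.162 = 6.84 Erlangs

6.84 Erlangs


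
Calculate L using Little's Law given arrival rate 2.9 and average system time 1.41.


L = lambda * W = 2.9 * 1.41 = 4.09

4.09


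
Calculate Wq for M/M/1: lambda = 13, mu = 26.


rho = 13/26; Wq = rho/(mu - lambda) = 0.0385 hours

0.0385 hours


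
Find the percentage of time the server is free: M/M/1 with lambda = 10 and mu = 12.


Idle fraction = (1 - rho) * 100 = (1 - 10/12) * 100 = 16.7%

16.7%


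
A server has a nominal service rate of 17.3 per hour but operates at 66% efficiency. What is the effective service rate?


Effective rate = mu * efficiency = 17.3 * 0.66 = 11.42 per hour

11.42 per hour


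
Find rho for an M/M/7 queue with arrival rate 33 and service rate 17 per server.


rho = lambda/(c*mu) = 33/(7*17) = 0.2773

0.2773


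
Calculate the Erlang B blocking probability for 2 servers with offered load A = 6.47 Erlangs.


B(N,A) = (A^N/N!) / sum(A^k/k!, k=0..N) with N=2, A=6.47 = 0.737

0.737


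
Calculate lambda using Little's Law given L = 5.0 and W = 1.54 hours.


lambda = L / W = 5.0 / 1.54 = 3.25 per hour

3.25 per hour


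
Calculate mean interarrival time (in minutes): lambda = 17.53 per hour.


Mean interarrival time = 60/lambda = 60/17.53 = 3.42 minutes

3.42 minutes


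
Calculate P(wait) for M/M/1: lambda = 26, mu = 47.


P(wait) = rho = lambda/mu = 26/47 = 0.5532

0.5532


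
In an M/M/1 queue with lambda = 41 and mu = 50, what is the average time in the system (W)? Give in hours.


W = 1/(mu - lambda) = 1/(50 - 41) = 0.1111 hours

0.1111 hours


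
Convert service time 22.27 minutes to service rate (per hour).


mu = 60 / avg_service_time = 60 / 22.27 = 2.69 per hour

2.69 per hour


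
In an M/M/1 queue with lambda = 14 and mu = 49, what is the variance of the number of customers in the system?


rho = 14/49; Var(N) = rho/(1-rho)^2 = 0.56

0.56


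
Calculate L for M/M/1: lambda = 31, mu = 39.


rho = 31/39; L = rho/(1-rho) = 3.88

3.88


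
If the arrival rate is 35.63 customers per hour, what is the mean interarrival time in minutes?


Mean interarrival time = 60/lambda = 60/35.63 = 1.68 minutes

1.68 minutes


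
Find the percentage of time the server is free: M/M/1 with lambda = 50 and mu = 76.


Idle fraction = (1 - rho) * 100 = (1 - 50/76) * 100 = 34.2%

34.2%


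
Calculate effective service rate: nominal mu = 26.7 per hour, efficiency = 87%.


Effective rate = mu * efficiency = 26.7 * 0.87 = 23.23 per hour

23.23 per hour


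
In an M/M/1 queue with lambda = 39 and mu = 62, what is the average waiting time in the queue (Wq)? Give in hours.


rho = 39/62; Wq = rho/(mu - lambda) = 0.0273 hours

0.0273 hours


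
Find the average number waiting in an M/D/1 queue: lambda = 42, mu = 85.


M/D/1: Lq = rho^2 / (2*(1-rho)) where rho = 42/85; Lq = 0.24

0.24


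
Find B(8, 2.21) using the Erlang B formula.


B(N,A) = (A^N/N!) / sum(A^k/k!, k=0..N) with N=8, A=2.21 = 0.0015

0.0015


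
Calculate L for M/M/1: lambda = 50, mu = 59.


rho = 50/59; L = rho/(1-rho) = 5.56

5.56


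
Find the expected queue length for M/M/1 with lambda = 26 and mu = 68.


rho = 26/68; Lq = rho^2/(1-rho) = 0.24

0.24


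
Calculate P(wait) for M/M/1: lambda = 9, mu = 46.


P(wait) = rho = lambda/mu = 9/46 = 0.1957

0.1957


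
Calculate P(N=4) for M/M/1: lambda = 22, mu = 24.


rho = 22/24; P(n) = (1-rho)*rho^n = (1-22/24)*(22/24)^4 = 0.0588

0.0588


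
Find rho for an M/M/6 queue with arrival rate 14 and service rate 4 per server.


rho = lambda/(c*mu) = 14/(6*4) = 0.5833

0.5833


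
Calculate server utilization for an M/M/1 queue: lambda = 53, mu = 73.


rho = lambda/mu = 53/73 = 0.726

0.726


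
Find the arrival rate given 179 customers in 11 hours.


lambda = total arrivals / time = 179 / 11 = 16.27 per hour

16.27 per hour


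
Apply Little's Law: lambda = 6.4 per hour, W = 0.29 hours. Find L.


L = lambda * W = 6.4 * 0.29 = 1.86

1.86


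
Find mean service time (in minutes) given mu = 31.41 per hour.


Mean service time = 60/mu = 60/31.41 = 1.91 minutes

1.91 minutes


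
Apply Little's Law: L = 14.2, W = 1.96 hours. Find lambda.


lambda = L / W = 14.2 / 1.96 = 7.24 per hour

7.24 per hour


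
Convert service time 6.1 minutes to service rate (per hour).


mu = 60 / avg_service_time = 60 / 6.1 = 9.84 per hour

9.84 per hour


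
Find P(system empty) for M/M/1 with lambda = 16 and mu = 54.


P0 = 1 - rho = 1 - 16/54 = 0.7037

0.7037


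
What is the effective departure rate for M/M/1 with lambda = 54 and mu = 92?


For a stable queue (lambda < mu), throughput = lambda = 54 per hour

54 per hour


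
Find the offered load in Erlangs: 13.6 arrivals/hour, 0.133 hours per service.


Offered load a = lambda * E[S] = 13.6 * 0.133 = 1.81 Erlangs

1.81 Erlangs


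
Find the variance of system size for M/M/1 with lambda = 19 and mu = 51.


rho = 19/51; Var(N) = rho/(1-rho)^2 = 0.95

0.95


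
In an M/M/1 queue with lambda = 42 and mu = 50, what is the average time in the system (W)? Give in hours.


W = 1/(mu - lambda) = 1/(50 - 42) = 0.125 hours

0.125 hours


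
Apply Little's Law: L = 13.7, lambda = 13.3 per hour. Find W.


W = L / lambda = 13.7 / 13.3 = 1.0301 hours

1.0301 hours


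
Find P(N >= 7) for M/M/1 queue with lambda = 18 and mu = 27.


P(N >= 7) = rho^7 = (18/27)^7 = 0.0585

0.0585


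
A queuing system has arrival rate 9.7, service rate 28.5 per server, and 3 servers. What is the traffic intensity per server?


rho = lambda / (c * mu) = 9.7 / (3 * 28.5) = 0.1135

0.1135


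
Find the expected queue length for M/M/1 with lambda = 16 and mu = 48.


rho = 16/48; Lq = rho^2/(1-rho) = 0.17

0.17


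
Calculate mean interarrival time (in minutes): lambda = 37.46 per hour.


Mean interarrival time = 60/lambda = 60/37.46 = 1.6 minutes

1.6 minutes


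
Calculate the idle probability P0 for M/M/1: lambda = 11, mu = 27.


P0 = 1 - rho = 1 - 11/27 = 0.5926

0.5926


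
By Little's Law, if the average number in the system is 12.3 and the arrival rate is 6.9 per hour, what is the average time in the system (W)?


W = L / lambda = 12.3 / 6.9 = 1.7826 hours

1.7826 hours


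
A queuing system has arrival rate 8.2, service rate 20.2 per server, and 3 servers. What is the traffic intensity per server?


rho = lambda / (c * mu) = 8.2 / (3 * 20.2) = 0.1353

0.1353


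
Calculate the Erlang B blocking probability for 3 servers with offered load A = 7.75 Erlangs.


B(N,A) = (A^N/N!) / sum(A^k/k!, k=0..N) with N=3, A=7.75 = 0.6667

0.6667


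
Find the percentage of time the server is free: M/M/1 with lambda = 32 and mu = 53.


Idle fraction = (1 - rho) * 100 = (1 - 32/53) * 100 = 39.6%

39.6%


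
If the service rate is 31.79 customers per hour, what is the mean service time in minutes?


Mean service time = 60/mu = 60/31.79 = 1.89 minutes

1.89 minutes


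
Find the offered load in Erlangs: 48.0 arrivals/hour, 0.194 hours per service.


Offered load a = lambda * E[S] = 48.0 * 0.194 = 9.31 Erlangs

9.31 Erlangs


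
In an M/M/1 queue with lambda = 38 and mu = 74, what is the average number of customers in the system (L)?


rho = 38/74; L = rho/(1-rho) = 1.06

1.06


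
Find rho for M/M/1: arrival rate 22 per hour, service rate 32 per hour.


rho = lambda/mu = 22/32 = 0.6875

0.6875


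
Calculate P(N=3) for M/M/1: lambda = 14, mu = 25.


rho = 14/25; P(n) = (1-rho)*rho^n = (1-14/25)*(14/25)^3 = 0.0773

0.0773


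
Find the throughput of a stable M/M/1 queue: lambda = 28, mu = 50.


For a stable queue (lambda < mu), throughput = lambda = 28 per hour

28 per hour


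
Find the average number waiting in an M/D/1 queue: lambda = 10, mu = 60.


M/D/1: Lq = rho^2 / (2*(1-rho)) where rho = 10/60; Lq = 0.02

0.02


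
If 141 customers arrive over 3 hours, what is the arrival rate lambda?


lambda = total arrivals / time = 141 / 3 = 47.0 per hour

47.0 per hour


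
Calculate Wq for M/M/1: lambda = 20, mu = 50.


rho = 20/50; Wq = rho/(mu - lambda) = 0.0133 hours

0.0133 hours


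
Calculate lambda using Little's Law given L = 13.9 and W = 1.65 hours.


lambda = L / W = 13.9 / 1.65 = 8.42 per hour

8.42 per hour


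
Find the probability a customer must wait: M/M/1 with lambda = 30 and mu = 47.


P(wait) = rho = lambda/mu = 30/47 = 0.6383

0.6383


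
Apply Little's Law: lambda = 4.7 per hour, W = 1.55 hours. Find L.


L = lambda * W = 4.7 * 1.55 = 7.29

7.29


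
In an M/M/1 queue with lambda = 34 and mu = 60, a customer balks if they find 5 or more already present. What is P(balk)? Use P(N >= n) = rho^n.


P(N >= 5) = rho^5 = (34/60)^5 = 0.0584

0.0584


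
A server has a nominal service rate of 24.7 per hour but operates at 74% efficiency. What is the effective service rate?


Effective rate = mu * efficiency = 24.7 * 0.74 = 18.28 per hour

18.28 per hour


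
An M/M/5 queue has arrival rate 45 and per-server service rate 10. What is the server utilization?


rho = lambda/(c*mu) = 45/(5*10) = 0.9

0.9


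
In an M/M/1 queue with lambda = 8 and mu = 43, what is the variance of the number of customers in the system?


rho = 8/43; Var(N) = rho/(1-rho)^2 = 0.28

0.28


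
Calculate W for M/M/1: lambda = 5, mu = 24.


W = 1/(mu - lambda) = 1/(24 - 5) = 0.0526 hours

0.0526 hours


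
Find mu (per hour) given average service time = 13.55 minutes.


mu = 60 / avg_service_time = 60 / 13.55 = 4.43 per hour

4.43 per hour


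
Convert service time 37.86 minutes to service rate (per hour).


mu = 60 / avg_service_time = 60 / 37.86 = 1.58 per hour

1.58 per hour


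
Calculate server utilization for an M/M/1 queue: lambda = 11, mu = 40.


rho = lambda/mu = 11/40 = 0.275

0.275


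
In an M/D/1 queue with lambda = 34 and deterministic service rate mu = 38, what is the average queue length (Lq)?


M/D/1: Lq = rho^2 / (2*(1-rho)) where rho = 34/38; Lq = 3.8

3.8


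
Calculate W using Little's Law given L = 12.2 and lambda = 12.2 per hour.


W = L / lambda = 12.2 / 12.2 = 1.0 hours

1.0 hours


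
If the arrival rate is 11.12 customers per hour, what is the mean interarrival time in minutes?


Mean interarrival time = 60/lambda = 60/11.12 = 5.4 minutes

5.4 minutes


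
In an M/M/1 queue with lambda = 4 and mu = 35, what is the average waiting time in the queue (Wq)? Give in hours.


rho = 4/35; Wq = rho/(mu - lambda) = 0.0037 hours

0.0037 hours


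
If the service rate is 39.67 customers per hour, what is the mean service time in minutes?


Mean service time = 60/mu = 60/39.67 = 1.51 minutes

1.51 minutes


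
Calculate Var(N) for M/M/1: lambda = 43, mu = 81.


rho = 43/81; Var(N) = rho/(1-rho)^2 = 2.41

2.41


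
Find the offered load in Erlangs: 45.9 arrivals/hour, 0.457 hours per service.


Offered load a = lambda * E[S] = 45.9 * 0.457 = 20.98 Erlangs

20.98 Erlangs


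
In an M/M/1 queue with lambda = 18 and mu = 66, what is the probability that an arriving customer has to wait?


P(wait) = rho = lambda/mu = 18/66 = 0.2727

0.2727


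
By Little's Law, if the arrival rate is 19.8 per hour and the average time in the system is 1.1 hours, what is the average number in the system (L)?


L = lambda * W = 19.8 * 1.1 = 21.78

21.78


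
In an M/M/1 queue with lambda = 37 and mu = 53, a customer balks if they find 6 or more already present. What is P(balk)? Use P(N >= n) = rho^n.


P(N >= 6) = rho^6 = (37/53)^6 = 0.1158

0.1158


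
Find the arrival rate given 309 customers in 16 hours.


lambda = total arrivals / time = 309 / 16 = 19.31 per hour

19.31 per hour


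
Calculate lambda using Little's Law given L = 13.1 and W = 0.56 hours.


lambda = L / W = 13.1 / 0.56 = 23.39 per hour

23.39 per hour


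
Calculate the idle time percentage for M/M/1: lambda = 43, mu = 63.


Idle fraction = (1 - rho) * 100 = (1 - 43/63) * 100 = 31.7%

31.7%


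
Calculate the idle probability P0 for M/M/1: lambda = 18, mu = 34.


P0 = 1 - rho = 1 - 18/34 = 0.4706

0.4706


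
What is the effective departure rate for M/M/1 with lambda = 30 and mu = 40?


For a stable queue (lambda < mu), throughput = lambda = 30 per hour

30 per hour


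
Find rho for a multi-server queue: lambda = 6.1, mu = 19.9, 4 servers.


rho = lambda / (c * mu) = 6.1 / (4 * 19.9) = 0.0766

0.0766


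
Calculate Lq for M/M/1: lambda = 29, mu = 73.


rho = 29/73; Lq = rho^2/(1-rho) = 0.26

0.26


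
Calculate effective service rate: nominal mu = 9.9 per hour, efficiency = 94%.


Effective rate = mu * efficiency = 9.9 * 0.94 = 9.31 per hour

9.31 per hour


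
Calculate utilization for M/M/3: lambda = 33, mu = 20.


rho = lambda/(c*mu) = 33/(3*20) = 0.55

0.55


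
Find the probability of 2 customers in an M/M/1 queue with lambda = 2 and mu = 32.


rho = 2/32; P(n) = (1-rho)*rho^n = (1-2/32)*(2/32)^2 = 0.0037

0.0037


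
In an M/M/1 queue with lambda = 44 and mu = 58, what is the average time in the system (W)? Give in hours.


W = 1/(mu - lambda) = 1/(58 - 44) = 0.0714 hours

0.0714 hours


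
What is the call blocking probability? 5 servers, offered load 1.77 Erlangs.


B(N,A) = (A^N/N!) / sum(A^k/k!, k=0..N) with N=5, A=1.77 = 0.0249

0.0249


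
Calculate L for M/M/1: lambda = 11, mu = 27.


rho = 11/27; L = rho/(1-rho) = 0.69

0.69


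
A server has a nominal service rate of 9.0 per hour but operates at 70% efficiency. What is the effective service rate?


Effective rate = mu * efficiency = 9.0 * 0.7 = 6.3 per hour

6.3 per hour


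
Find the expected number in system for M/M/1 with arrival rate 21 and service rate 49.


rho = 21/49; L = rho/(1-rho) = 0.75

0.75


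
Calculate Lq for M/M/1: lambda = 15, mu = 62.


rho = 15/62; Lq = rho^2/(1-rho) = 0.08

0.08


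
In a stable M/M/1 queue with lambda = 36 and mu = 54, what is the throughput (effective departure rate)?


For a stable queue (lambda < mu), throughput = lambda = 36 per hour

36 per hour


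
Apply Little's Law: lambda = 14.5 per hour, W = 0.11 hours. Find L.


L = lambda * W = 14.5 * 0.11 = 1.6

1.6


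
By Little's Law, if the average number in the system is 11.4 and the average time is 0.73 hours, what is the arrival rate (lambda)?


lambda = L / W = 11.4 / 0.73 = 15.62 per hour

15.62 per hour


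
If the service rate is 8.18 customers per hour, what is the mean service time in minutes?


Mean service time = 60/mu = 60/8.18 = 7.33 minutes

7.33 minutes


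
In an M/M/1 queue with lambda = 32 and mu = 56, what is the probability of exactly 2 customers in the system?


rho = 32/56; P(n) = (1-rho)*rho^n = (1-32/56)*(32/56)^2 = 0.1399

0.1399


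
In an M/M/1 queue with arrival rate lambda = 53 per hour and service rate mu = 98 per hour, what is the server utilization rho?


rho = lambda/mu = 53/98 = 0.5408

0.5408


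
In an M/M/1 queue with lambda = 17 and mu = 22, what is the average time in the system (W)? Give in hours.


W = 1/(mu - lambda) = 1/(22 - 17) = 0.2 hours

0.2 hours


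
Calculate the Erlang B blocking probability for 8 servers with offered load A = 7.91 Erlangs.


B(N,A) = (A^N/N!) / sum(A^k/k!, k=0..N) with N=8, A=7.91 = 0.2306

0.2306


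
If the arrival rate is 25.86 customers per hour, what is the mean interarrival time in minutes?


Mean interarrival time = 60/lambda = 60/25.86 = 2.32 minutes

2.32 minutes


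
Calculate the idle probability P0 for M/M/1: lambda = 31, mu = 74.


P0 = 1 - rho = 1 - 31/74 = 0.5811

0.5811


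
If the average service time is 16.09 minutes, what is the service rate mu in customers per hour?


mu = 60 / avg_service_time = 60 / 16.09 = 3.73 per hour

3.73 per hour


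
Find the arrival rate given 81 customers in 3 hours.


lambda = total arrivals / time = 81 / 3 = 27.0 per hour

27.0 per hour


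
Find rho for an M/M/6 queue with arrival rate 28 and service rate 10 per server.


rho = lambda/(c*mu) = 28/(6*10) = 0.4667

0.4667


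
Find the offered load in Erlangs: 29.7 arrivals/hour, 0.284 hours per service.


Offered load a = lambda * E[S] = 29.7 * 0.284 = 8.43 Erlangs

8.43 Erlangs


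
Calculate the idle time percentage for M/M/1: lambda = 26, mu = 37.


Idle fraction = (1 - rho) * 100 = (1 - 26/37) * 100 = 29.7%

29.7%


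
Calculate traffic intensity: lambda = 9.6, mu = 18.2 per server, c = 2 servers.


rho = lambda / (c * mu) = 9.6 / (2 * 18.2) = 0.2637

0.2637


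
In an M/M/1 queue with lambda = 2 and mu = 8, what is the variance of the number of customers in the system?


rho = 2/8; Var(N) = rho/(1-rho)^2 = 0.44

0.44


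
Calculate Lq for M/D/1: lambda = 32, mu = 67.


M/D/1: Lq = rho^2 / (2*(1-rho)) where rho = 32/67; Lq = 0.22

0.22


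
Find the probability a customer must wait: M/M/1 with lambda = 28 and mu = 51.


P(wait) = rho = lambda/mu = 28/51 = 0.549

0.549


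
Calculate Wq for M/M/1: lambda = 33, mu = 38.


rho = 33/38; Wq = rho/(mu - lambda) = 0.1737 hours

0.1737 hours


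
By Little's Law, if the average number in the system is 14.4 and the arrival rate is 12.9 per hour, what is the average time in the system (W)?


W = L / lambda = 14.4 / 12.9 = 1.1163 hours

1.1163 hours


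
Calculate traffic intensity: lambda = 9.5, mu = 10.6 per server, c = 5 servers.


rho = lambda / (c * mu) = 9.5 / (5 * 10.6) = 0.1792

0.1792


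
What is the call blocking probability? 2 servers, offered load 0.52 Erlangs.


B(N,A) = (A^N/N!) / sum(A^k/k!, k=0..N) with N=2, A=0.52 = 0.0817

0.0817


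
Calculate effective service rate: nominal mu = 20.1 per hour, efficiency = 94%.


Effective rate = mu * efficiency = 20.1 * 0.94 = 18.89 per hour

18.89 per hour


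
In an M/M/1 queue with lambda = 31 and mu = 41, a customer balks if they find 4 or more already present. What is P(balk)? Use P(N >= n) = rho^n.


P(N >= 4) = rho^4 = (31/41)^4 = 0.3268

0.3268


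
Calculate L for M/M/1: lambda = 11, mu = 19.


rho = 11/19; L = rho/(1-rho) = 1.38

1.38


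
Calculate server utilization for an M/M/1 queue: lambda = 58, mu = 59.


rho = lambda/mu = 58/59 = 0.9831

0.9831


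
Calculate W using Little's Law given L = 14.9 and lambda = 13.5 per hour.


W = L / lambda = 14.9 / 13.5 = 1.1037 hours

1.1037 hours


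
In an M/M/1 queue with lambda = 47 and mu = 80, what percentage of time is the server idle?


Idle fraction = (1 - rho) * 100 = (1 - 47/80) * 100 = 41.3%

41.3%


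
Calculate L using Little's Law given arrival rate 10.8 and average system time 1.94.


L = lambda * W = 10.8 * 1.94 = 20.95

20.95


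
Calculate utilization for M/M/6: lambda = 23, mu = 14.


rho = lambda/(c*mu) = 23/(6*14) = 0.2738

0.2738


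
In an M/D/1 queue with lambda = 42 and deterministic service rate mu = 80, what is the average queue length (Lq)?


M/D/1: Lq = rho^2 / (2*(1-rho)) where rho = 42/80; Lq = 0.29

0.29


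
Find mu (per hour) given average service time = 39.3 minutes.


mu = 60 / avg_service_time = 60 / 39.3 = 1.53 per hour

1.53 per hour


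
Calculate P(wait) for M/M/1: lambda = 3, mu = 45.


P(wait) = rho = lambda/mu = 3/45 = 0.0667

0.0667


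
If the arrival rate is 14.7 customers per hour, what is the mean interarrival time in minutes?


Mean interarrival time = 60/lambda = 60/14.7 = 4.08 minutes

4.08 minutes


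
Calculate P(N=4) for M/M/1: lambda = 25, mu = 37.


rho = 25/37; P(n) = (1-rho)*rho^n = (1-25/37)*(25/37)^4 = 0.0676

0.0676


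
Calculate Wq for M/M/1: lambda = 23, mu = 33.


rho = 23/33; Wq = rho/(mu - lambda) = 0.0697 hours

0.0697 hours


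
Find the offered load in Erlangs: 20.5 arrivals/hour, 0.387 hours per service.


Offered load a = lambda * E[S] = 20.5 * 0.387 = 7.93 Erlangs

7.93 Erlangs


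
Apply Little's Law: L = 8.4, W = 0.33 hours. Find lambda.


lambda = L / W = 8.4 / 0.33 = 25.45 per hour

25.45 per hour


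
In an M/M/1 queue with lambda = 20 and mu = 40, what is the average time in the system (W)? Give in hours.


W = 1/(mu - lambda) = 1/(40 - 20) = 0.05 hours

0.05 hours


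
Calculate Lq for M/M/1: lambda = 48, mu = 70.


rho = 48/70; Lq = rho^2/(1-rho) = 1.5

1.5


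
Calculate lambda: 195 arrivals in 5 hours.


lambda = total arrivals / time = 195 / 5 = 39.0 per hour

39.0 per hour


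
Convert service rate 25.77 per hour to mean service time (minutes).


Mean service time = 60/mu = 60/25.77 = 2.33 minutes

2.33 minutes


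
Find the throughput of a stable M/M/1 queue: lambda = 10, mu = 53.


For a stable queue (lambda < mu), throughput = lambda = 10 per hour

10 per hour


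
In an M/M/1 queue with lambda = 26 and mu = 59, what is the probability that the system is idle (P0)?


P0 = 1 - rho = 1 - 26/59 = 0.5593

0.5593


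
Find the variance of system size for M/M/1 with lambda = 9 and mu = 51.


rho = 9/51; Var(N) = rho/(1-rho)^2 = 0.26

0.26


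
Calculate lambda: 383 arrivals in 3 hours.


lambda = total arrivals / time = 383 / 3 = 127.67 per hour

127.67 per hour


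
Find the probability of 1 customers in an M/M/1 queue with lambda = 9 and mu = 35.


rho = 9/35; P(n) = (1-rho)*rho^n = (1-9/35)*(9/35)^1 = 0.191

0.191


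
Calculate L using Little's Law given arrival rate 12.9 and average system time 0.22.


L = lambda * W = 12.9 * 0.22 = 2.84

2.84


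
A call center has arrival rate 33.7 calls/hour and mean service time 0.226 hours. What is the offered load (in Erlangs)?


Offered load a = lambda * E[S] = 33.7 * 0.226 = 7.62 Erlangs

7.62 Erlangs


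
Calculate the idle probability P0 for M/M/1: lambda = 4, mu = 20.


P0 = 1 - rho = 1 - 4/20 = 0.8

0.8


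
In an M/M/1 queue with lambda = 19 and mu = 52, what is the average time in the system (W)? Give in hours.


W = 1/(mu - lambda) = 1/(52 - 19) = 0.0303 hours

0.0303 hours


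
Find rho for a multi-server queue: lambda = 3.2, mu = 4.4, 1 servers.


rho = lambda / (c * mu) = 3.2 / (1 * 4.4) = 0.7273

0.7273


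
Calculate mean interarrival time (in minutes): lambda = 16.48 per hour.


Mean interarrival time = 60/lambda = 60/16.48 = 3.64 minutes

3.64 minutes


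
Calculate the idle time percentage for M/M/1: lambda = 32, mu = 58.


Idle fraction = (1 - rho) * 100 = (1 - 32/58) * 100 = 44.8%

44.8%


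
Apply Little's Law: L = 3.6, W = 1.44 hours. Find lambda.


lambda = L / W = 3.6 / 1.44 = 2.5 per hour

2.5 per hour


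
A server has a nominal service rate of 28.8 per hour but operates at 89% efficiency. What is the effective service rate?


Effective rate = mu * efficiency = 28.8 * 0.89 = 25.63 per hour

25.63 per hour


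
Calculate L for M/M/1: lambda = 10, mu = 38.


rho = 10/38; L = rho/(1-rho) = 0.36

0.36


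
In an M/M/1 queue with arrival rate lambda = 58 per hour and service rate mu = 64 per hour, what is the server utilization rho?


rho = lambda/mu = 58/64 = 0.9063

0.9063


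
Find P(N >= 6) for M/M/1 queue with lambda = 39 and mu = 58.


P(N >= 6) = rho^6 = (39/58)^6 = 0.0924

0.0924


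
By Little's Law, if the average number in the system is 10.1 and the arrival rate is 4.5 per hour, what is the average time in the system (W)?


W = L / lambda = 10.1 / 4.5 = 2.2444 hours

2.2444 hours


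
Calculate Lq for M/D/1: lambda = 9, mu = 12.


M/D/1: Lq = rho^2 / (2*(1-rho)) where rho = 9/12; Lq = 1.13

1.13


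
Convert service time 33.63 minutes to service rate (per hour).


mu = 60 / avg_service_time = 60 / 33.63 = 1.78 per hour

1.78 per hour


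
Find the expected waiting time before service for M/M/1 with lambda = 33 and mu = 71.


rho = 33/71; Wq = rho/(mu - lambda) = 0.0122 hours

0.0122 hours


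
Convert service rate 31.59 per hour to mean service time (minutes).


Mean service time = 60/mu = 60/31.59 = 1.9 minutes

1.9 minutes


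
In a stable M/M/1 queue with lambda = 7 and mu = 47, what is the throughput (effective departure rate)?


For a stable queue (lambda < mu), throughput = lambda = 7 per hour

7 per hour


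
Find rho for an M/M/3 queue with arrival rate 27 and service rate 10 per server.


rho = lambda/(c*mu) = 27/(3*10) = 0.9

0.9


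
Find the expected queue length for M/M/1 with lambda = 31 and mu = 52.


rho = 31/52; Lq = rho^2/(1-rho) = 0.88

0.88


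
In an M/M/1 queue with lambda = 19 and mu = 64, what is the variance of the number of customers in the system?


rho = 19/64; Var(N) = rho/(1-rho)^2 = 0.6

0.6


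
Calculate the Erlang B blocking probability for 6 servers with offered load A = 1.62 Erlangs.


B(N,A) = (A^N/N!) / sum(A^k/k!, k=0..N) with N=6, A=1.62 = 0.005

0.005


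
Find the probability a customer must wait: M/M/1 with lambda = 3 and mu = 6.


P(wait) = rho = lambda/mu = 3/6 = 0.5

0.5


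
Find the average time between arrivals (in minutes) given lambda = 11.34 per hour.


Mean interarrival time = 60/lambda = 60/11.34 = 5.29 minutes

5.29 minutes


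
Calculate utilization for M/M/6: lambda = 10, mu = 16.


rho = lambda/(c*mu) = 10/(6*16) = 0.1042

0.1042


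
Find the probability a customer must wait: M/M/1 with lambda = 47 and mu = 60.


P(wait) = rho = lambda/mu = 47/60 = 0.7833

0.7833


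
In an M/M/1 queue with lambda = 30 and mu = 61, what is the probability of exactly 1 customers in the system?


rho = 30/61; P(n) = (1-rho)*rho^n = (1-30/61)*(30/61)^1 = 0.2499

0.2499


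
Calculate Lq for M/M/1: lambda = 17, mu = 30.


rho = 17/30; Lq = rho^2/(1-rho) = 0.74

0.74


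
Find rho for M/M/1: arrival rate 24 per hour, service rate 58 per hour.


rho = lambda/mu = 24/58 = 0.4138

0.4138


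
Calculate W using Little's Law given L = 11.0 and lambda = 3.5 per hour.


W = L / lambda = 11.0 / 3.5 = 3.1429 hours

3.1429 hours


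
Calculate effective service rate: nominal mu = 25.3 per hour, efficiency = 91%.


Effective rate = mu * efficiency = 25.3 * 0.91 = 23.02 per hour

23.02 per hour


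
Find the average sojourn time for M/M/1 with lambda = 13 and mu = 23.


W = 1/(mu - lambda) = 1/(23 - 13) = 0.1 hours

0.1 hours


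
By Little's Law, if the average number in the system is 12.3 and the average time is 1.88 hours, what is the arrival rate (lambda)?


lambda = L / W = 12.3 / 1.88 = 6.54 per hour

6.54 per hour


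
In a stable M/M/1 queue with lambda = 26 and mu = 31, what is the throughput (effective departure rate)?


For a stable queue (lambda < mu), throughput = lambda = 26 per hour

26 per hour


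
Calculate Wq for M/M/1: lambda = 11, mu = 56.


rho = 11/56; Wq = rho/(mu - lambda) = 0.0044 hours

0.0044 hours
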